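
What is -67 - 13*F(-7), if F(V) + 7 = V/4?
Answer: 187/4 ≈ 46.750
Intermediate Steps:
F(V) = -7 + V/4
-67 - 13*F(-7) = -67 - 13*(-7 + (¼)*(-7)) = -67 - 13*(-7 - 7/4) = -67 - 13*(-35/4) = -67 + 455/4 = 187/4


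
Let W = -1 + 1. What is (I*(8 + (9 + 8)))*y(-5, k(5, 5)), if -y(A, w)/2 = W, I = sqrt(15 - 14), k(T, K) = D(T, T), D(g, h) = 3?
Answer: 0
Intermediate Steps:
k(T, K) = 3
I = 1 (I = sqrt(1) = 1)
W = 0
y(A, w) = 0 (y(A, w) = -2*0 = 0)
(I*(8 + (9 + 8)))*y(-5, k(5, 5)) = (1*(8 + (9 + 8)))*0 = (1*(8 + 17))*0 = (1*25)*0 = 25*0 = 0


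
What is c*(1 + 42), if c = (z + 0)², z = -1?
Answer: 43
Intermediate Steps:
c = 1 (c = (-1 + 0)² = (-1)² = 1)
c*(1 + 42) = 1*(1 + 42) = 1*43 = 43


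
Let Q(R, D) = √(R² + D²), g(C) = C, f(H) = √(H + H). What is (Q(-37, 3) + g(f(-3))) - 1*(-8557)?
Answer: 8557 + √1378 + I*√6 ≈ 8594.1 + 2.4495*I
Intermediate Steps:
f(H) = √2*√H (f(H) = √(2*H) = √2*√H)
Q(R, D) = √(D² + R²)
(Q(-37, 3) + g(f(-3))) - 1*(-8557) = (√(3² + (-37)²) + √2*√(-3)) - 1*(-8557) = (√(9 + 1369) + √2*(I*√3)) + 8557 = (√1378 + I*√6) + 8557 = 8557 + √1378 + I*√6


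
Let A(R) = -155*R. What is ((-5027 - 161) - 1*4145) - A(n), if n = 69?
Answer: 1362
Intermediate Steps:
((-5027 - 161) - 1*4145) - A(n) = ((-5027 - 161) - 1*4145) - (-155)*69 = (-5188 - 4145) - 1*(-10695) = -9333 + 10695 = 1362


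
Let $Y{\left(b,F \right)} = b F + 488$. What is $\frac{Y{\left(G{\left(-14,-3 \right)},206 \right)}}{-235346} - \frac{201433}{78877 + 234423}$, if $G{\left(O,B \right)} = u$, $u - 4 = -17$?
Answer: $- \frac{23360161909}{36866950900} \approx -0.63363$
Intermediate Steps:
$u = -13$ ($u = 4 - 17 = -13$)
$G{\left(O,B \right)} = -13$
$Y{\left(b,F \right)} = 488 + F b$ ($Y{\left(b,F \right)} = F b + 488 = 488 + F b$)
$\frac{Y{\left(G{\left(-14,-3 \right)},206 \right)}}{-235346} - \frac{201433}{78877 + 234423} = \frac{488 + 206 \left(-13\right)}{-235346} - \frac{201433}{78877 + 234423} = \left(488 - 2678\right) \left(- \frac{1}{235346}\right) - \frac{201433}{313300} = \left(-2190\right) \left(- \frac{1}{235346}\right) - \frac{201433}{313300} = \frac{1095}{117673} - \frac{201433}{313300} = - \frac{23360161909}{36866950900}$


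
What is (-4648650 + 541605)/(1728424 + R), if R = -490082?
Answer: -4107045/1238342 ≈ -3.3166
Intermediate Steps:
(-4648650 + 541605)/(1728424 + R) = (-4648650 + 541605)/(1728424 - 490082) = -4107045/1238342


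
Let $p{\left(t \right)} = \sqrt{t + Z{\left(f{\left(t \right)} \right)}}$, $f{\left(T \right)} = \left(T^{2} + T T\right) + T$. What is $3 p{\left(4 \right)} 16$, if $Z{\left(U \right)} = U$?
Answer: $96 \sqrt{10} \approx 303.58$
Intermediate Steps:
$f{\left(T \right)} = T + 2 T^{2}$ ($f{\left(T \right)} = \left(T^{2} + T^{2}\right) + T = 2 T^{2} + T = T + 2 T^{2}$)
$p{\left(t \right)} = \sqrt{t + t \left(1 + 2 t\right)}$
$3 p{\left(4 \right)} 16 = 3 \sqrt{2} \sqrt{4 \left(1 + 4\right)} 16 = 3 \sqrt{2} \sqrt{4 \cdot 5} \cdot 16 = 3 \sqrt{2} \sqrt{20} \cdot 16 = 3 \sqrt{2} \cdot 2 \sqrt{5} \cdot 16 = 3 \cdot 2 \sqrt{10} \cdot 16 = 6 \sqrt{10} \cdot 16 = 96 \sqrt{10}$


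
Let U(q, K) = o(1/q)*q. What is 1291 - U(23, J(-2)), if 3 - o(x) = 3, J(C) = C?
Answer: 1291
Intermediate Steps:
o(x) = 0 (o(x) = 3 - 1*3 = 3 - 3 = 0)
U(q, K) = 0 (U(q, K) = 0*q = 0)
1291 - U(23, J(-2)) = 1291 - 1*0 = 1291 + 0 = 1291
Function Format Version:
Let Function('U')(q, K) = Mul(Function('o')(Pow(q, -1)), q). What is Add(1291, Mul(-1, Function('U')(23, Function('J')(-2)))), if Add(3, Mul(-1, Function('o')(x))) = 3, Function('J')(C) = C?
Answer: 1291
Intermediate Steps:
Function('o')(x) = 0 (Function('o')(x) = Add(3, Mul(-1, 3)) = Add(3, -3) = 0)
Function('U')(q, K) = 0 (Function('U')(q, K) = Mul(0, q) = 0)
Add(1291, Mul(-1, Function('U')(23, Function('J')(-2)))) = Add(1291, Mul(-1, 0)) = Add(1291, 0) = 1291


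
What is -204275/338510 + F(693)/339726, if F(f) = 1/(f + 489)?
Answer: -8202787852579/13593076624332 ≈ -0.60345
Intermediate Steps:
F(f) = 1/(489 + f)
-204275/338510 + F(693)/339726 = -204275/338510 + 1/((489 + 693)*339726) = -204275*1/338510 + (1/339726)/1182 = -40855/67702 + (1/1182)*(1/339726) = -40855/67702 + 1/401556132 = -8202787852579/13593076624332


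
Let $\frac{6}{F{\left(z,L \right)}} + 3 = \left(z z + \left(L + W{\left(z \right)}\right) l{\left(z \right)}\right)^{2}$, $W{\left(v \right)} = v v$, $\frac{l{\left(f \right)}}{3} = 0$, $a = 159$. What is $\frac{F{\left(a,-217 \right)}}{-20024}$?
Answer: $- \frac{1}{2132986375832} \approx -4.6883 \cdot 10^{-13}$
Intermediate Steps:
$l{\left(f \right)} = 0$ ($l{\left(f \right)} = 3 \cdot 0 = 0$)
$W{\left(v \right)} = v^{2}$
$F{\left(z,L \right)} = \frac{6}{-3 + z^{4}}$ ($F{\left(z,L \right)} = \frac{6}{-3 + \left(z z + \left(L + z^{2}\right) 0\right)^{2}} = \frac{6}{-3 + \left(z^{2} + 0\right)^{2}} = \frac{6}{-3 + \left(z^{2}\right)^{2}} = \frac{6}{-3 + z^{4}}$)
$\frac{F{\left(a,-217 \right)}}{-20024} = \frac{6 \frac{1}{-3 + 159^{4}}}{-20024} = \frac{6}{-3 + 639128961} \left(- \frac{1}{20024}\right) = \frac{6}{639128958} \left(- \frac{1}{20024}\right) = 6 \cdot \frac{1}{639128958} \left(- \frac{1}{20024}\right) = \frac{1}{106521493} \left(- \frac{1}{20024}\right) = - \frac{1}{2132986375832}$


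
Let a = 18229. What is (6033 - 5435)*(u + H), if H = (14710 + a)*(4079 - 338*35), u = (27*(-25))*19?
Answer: -152683162372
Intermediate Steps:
u = -12825 (u = -675*19 = -12825)
H = -255310189 (H = (14710 + 18229)*(4079 - 338*35) = 32939*(4079 - 11830) = 32939*(-7751) = -255310189)
(6033 - 5435)*(u + H) = (6033 - 5435)*(-12825 - 255310189) = 598*(-255323014) = -152683162372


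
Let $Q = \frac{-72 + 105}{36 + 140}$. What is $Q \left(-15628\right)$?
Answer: $- \frac{11721}{4} \approx -2930.3$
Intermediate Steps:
$Q = \frac{3}{16}$ ($Q = \frac{33}{176} = 33 \cdot \frac{1}{176} = \frac{3}{16} \approx 0.1875$)
$Q \left(-15628\right) = \frac{3}{16} \left(-15628\right) = - \frac{11721}{4}$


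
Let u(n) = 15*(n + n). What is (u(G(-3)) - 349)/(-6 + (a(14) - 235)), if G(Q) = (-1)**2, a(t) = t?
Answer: 319/227 ≈ 1.4053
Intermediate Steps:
G(Q) = 1
u(n) = 30*n (u(n) = 15*(2*n) = 30*n)
(u(G(-3)) - 349)/(-6 + (a(14) - 235)) = (30*1 - 349)/(-6 + (14 - 235)) = (30 - 349)/(-6 - 221) = -319/(-227) = -319*(-1/227) = 319/227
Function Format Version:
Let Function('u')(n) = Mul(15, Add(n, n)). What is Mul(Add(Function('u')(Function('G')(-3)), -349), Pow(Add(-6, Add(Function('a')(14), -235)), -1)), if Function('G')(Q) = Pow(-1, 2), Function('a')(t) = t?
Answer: Rational(319, 227) ≈ 1.4053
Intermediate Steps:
Function('G')(Q) = 1
Function('u')(n) = Mul(30, n) (Function('u')(n) = Mul(15, Mul(2, n)) = Mul(30, n))
Mul(Add(Function('u')(Function('G')(-3)), -349), Pow(Add(-6, Add(Function('a')(14), -235)), -1)) = Mul(Add(Mul(30, 1), -349), Pow(Add(-6, Add(14, -235)), -1)) = Mul(Add(30, -349), Pow(Add(-6, -221), -1)) = Mul(-319, Pow(-227, -1)) = Mul(-319, Rational(-1, 227)) = Rational(319, 227)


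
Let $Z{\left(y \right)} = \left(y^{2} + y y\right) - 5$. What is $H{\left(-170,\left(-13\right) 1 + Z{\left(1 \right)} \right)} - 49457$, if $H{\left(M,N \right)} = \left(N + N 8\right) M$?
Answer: $-24977$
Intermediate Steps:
$Z{\left(y \right)} = -5 + 2 y^{2}$ ($Z{\left(y \right)} = \left(y^{2} + y^{2}\right) - 5 = 2 y^{2} - 5 = -5 + 2 y^{2}$)
$H{\left(M,N \right)} = 9 M N$ ($H{\left(M,N \right)} = \left(N + 8 N\right) M = 9 N M = 9 M N$)
$H{\left(-170,\left(-13\right) 1 + Z{\left(1 \right)} \right)} - 49457 = 9 \left(-170\right) \left(\left(-13\right) 1 - \left(5 - 2 \cdot 1^{2}\right)\right) - 49457 = 9 \left(-170\right) \left(-13 + \left(-5 + 2 \cdot 1\right)\right) - 49457 = 9 \left(-170\right) \left(-13 + \left(-5 + 2\right)\right) - 49457 = 9 \left(-170\right) \left(-13 - 3\right) - 49457 = 9 \left(-170\right) \left(-16\right) - 49457 = 24480 - 49457 = -24977$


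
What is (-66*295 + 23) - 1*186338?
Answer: -205785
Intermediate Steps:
(-66*295 + 23) - 1*186338 = (-19470 + 23) - 186338 = -19447 - 186338 = -205785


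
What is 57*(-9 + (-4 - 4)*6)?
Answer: -3249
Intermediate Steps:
57*(-9 + (-4 - 4)*6) = 57*(-9 - 8*6) = 57*(-9 - 48) = 57*(-57) = -3249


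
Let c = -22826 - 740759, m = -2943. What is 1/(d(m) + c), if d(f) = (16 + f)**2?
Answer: 1/7803744 ≈ 1.2814e-7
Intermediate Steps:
c = -763585
1/(d(m) + c) = 1/((16 - 2943)**2 - 763585) = 1/((-2927)**2 - 763585) = 1/(8567329 - 763585) = 1/7803744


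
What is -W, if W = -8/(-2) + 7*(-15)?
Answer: 101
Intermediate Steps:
W = -101 (W = -8*(-1/2) - 105 = 4 - 105 = -101)
-W = -1*(-101) = 101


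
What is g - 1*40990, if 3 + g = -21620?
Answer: -62613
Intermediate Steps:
g = -21623 (g = -3 - 21620 = -21623)
g - 1*40990 = -21623 - 1*40990 = -21623 - 40990 = -62613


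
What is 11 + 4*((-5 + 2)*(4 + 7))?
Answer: -121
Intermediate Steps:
11 + 4*((-5 + 2)*(4 + 7)) = 11 + 4*(-3*11) = 11 + 4*(-33) = 11 - 132 = -121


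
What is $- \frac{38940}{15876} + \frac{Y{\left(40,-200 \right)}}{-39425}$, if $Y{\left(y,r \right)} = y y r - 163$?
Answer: $\frac{295641524}{52159275} \approx 5.6681$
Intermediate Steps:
$Y{\left(y,r \right)} = -163 + r y^{2}$ ($Y{\left(y,r \right)} = y^{2} r - 163 = r y^{2} - 163 = -163 + r y^{2}$)
$- \frac{38940}{15876} + \frac{Y{\left(40,-200 \right)}}{-39425} = - \frac{38940}{15876} + \frac{-163 - 200 \cdot 40^{2}}{-39425} = \left(-38940\right) \frac{1}{15876} + \left(-163 - 320000\right) \left(- \frac{1}{39425}\right) = - \frac{3245}{1323} + \left(-163 - 320000\right) \left(- \frac{1}{39425}\right) = - \frac{3245}{1323} - - \frac{320163}{39425} = - \frac{3245}{1323} + \frac{320163}{39425} = \frac{295641524}{52159275}$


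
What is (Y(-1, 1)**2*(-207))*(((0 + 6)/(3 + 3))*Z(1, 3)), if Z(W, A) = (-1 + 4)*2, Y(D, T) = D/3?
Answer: -138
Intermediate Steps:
Y(D, T) = D/3 (Y(D, T) = D*(1/3) = D/3)
Z(W, A) = 6 (Z(W, A) = 3*2 = 6)
(Y(-1, 1)**2*(-207))*(((0 + 6)/(3 + 3))*Z(1, 3)) = (((1/3)*(-1))**2*(-207))*(((0 + 6)/(3 + 3))*6) = ((-1/3)**2*(-207))*((6/6)*6) = ((1/9)*(-207))*((6*(1/6))*6) = -23*6 = -138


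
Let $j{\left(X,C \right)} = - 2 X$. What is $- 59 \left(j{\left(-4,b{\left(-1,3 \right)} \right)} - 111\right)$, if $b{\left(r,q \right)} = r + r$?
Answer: $6077$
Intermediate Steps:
$b{\left(r,q \right)} = 2 r$
$- 59 \left(j{\left(-4,b{\left(-1,3 \right)} \right)} - 111\right) = - 59 \left(\left(-2\right) \left(-4\right) - 111\right) = - 59 \left(8 - 111\right) = \left(-59\right) \left(-103\right) = 6077$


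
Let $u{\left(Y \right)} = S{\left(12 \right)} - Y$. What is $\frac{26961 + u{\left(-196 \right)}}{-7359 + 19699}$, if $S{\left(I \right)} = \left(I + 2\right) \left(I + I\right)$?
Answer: $\frac{27493}{12340} \approx 2.228$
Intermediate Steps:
$S{\left(I \right)} = 2 I \left(2 + I\right)$ ($S{\left(I \right)} = \left(2 + I\right) 2 I = 2 I \left(2 + I\right)$)
$u{\left(Y \right)} = 336 - Y$ ($u{\left(Y \right)} = 2 \cdot 12 \left(2 + 12\right) - Y = 2 \cdot 12 \cdot 14 - Y = 336 - Y$)
$\frac{26961 + u{\left(-196 \right)}}{-7359 + 19699} = \frac{26961 + \left(336 - -196\right)}{-7359 + 19699} = \frac{26961 + \left(336 + 196\right)}{12340} = \left(26961 + 532\right) \frac{1}{12340} = 27493 \cdot \frac{1}{12340} = \frac{27493}{12340}$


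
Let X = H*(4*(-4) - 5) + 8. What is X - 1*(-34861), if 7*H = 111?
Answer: 34536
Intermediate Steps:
H = 111/7 (H = (⅐)*111 = 111/7 ≈ 15.857)
X = -325 (X = 111*(4*(-4) - 5)/7 + 8 = 111*(-16 - 5)/7 + 8 = (111/7)*(-21) + 8 = -333 + 8 = -325)
X - 1*(-34861) = -325 - 1*(-34861) = -325 + 34861 = 34536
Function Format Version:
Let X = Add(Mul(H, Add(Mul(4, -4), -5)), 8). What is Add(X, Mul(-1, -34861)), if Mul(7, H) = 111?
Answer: 34536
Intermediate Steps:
H = Rational(111, 7) (H = Mul(Rational(1, 7), 111) = Rational(111, 7) ≈ 15.857)
X = -325 (X = Add(Mul(Rational(111, 7), Add(Mul(4, -4), -5)), 8) = Add(Mul(Rational(111, 7), Add(-16, -5)), 8) = Add(Mul(Rational(111, 7), -21), 8) = Add(-333, 8) = -325)
Add(X, Mul(-1, -34861)) = Add(-325, Mul(-1, -34861)) = Add(-325, 34861) = 34536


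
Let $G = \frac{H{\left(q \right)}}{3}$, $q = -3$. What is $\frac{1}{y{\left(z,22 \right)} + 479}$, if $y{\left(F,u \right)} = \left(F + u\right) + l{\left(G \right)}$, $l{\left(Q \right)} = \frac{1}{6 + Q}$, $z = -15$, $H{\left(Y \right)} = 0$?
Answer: $\frac{6}{2917} \approx 0.0020569$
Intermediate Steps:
$G = 0$ ($G = \frac{0}{3} = 0 \cdot \frac{1}{3} = 0$)
$y{\left(F,u \right)} = \frac{1}{6} + F + u$ ($y{\left(F,u \right)} = \left(F + u\right) + \frac{1}{6 + 0} = \left(F + u\right) + \frac{1}{6} = \frac{1}{6} + F + u$)
$\frac{1}{y{\left(z,22 \right)} + 479} = \frac{1}{\left(\frac{1}{6} - 15 + 22\right) + 479} = \frac{1}{\frac{43}{6} + 479} = \frac{1}{\frac{2917}{6}} = \frac{6}{2917}$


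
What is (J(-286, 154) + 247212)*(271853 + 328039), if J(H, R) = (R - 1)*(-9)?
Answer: 147474449820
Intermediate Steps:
J(H, R) = 9 - 9*R (J(H, R) = (-1 + R)*(-9) = 9 - 9*R)
(J(-286, 154) + 247212)*(271853 + 328039) = ((9 - 9*154) + 247212)*(271853 + 328039) = ((9 - 1386) + 247212)*599892 = (-1377 + 247212)*599892 = 245835*599892 = 147474449820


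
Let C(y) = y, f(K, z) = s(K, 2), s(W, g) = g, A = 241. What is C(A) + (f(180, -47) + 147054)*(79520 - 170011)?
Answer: -13307244255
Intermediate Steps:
f(K, z) = 2
C(A) + (f(180, -47) + 147054)*(79520 - 170011) = 241 + (2 + 147054)*(79520 - 170011) = 241 + 147056*(-90491) = 241 - 13307244496 = -13307244255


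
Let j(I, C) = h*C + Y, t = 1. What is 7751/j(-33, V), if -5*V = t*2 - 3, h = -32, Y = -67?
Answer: -38755/367 ≈ -105.60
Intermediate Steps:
V = 1/5 (V = -(1*2 - 3)/5 = -(2 - 3)/5 = -1/5*(-1) = 1/5 ≈ 0.20000)
j(I, C) = -67 - 32*C (j(I, C) = -32*C - 67 = -67 - 32*C)
7751/j(-33, V) = 7751/(-67 - 32*1/5) = 7751/(-67 - 32/5) = 7751/(-367/5) = 7751*(-5/367) = -38755/367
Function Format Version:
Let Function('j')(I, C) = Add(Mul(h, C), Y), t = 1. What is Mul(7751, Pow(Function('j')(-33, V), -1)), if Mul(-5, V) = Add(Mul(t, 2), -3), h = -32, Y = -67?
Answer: Rational(-38755, 367) ≈ -105.60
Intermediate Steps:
V = Rational(1, 5) (V = Mul(Rational(-1, 5), Add(Mul(1, 2), -3)) = Mul(Rational(-1, 5), Add(2, -3)) = Mul(Rational(-1, 5), -1) = Rational(1, 5) ≈ 0.20000)
Function('j')(I, C) = Add(-67, Mul(-32, C)) (Function('j')(I, C) = Add(Mul(-32, C), -67) = Add(-67, Mul(-32, C)))
Mul(7751, Pow(Function('j')(-33, V), -1)) = Mul(7751, Pow(Add(-67, Mul(-32, Rational(1, 5))), -1)) = Mul(7751, Pow(Add(-67, Rational(-32, 5)), -1)) = Mul(7751, Pow(Rational(-367, 5), -1)) = Mul(7751, Rational(-5, 367)) = Rational(-38755, 367)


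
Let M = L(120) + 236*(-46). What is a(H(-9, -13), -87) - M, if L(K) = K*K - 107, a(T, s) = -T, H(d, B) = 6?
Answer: -3443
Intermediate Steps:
L(K) = -107 + K² (L(K) = K² - 107 = -107 + K²)
M = 3437 (M = (-107 + 120²) + 236*(-46) = (-107 + 14400) - 10856 = 14293 - 10856 = 3437)
a(H(-9, -13), -87) - M = -1*6 - 1*3437 = -6 - 3437 = -3443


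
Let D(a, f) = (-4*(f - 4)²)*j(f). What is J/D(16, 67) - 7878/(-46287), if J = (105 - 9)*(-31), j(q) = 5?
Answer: 7065794/34020945 ≈ 0.20769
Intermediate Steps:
J = -2976 (J = 96*(-31) = -2976)
D(a, f) = -20*(-4 + f)² (D(a, f) = -4*(f - 4)²*5 = -4*(-4 + f)²*5 = -20*(-4 + f)²)
J/D(16, 67) - 7878/(-46287) = -2976*(-1/(20*(-4 + 67)²)) - 7878/(-46287) = -2976/((-20*63²)) - 7878*(-1/46287) = -2976/((-20*3969)) + 2626/15429 = -2976/(-79380) + 2626/15429 = -2976*(-1/79380) + 2626/15429 = 248/6615 + 2626/15429 = 7065794/34020945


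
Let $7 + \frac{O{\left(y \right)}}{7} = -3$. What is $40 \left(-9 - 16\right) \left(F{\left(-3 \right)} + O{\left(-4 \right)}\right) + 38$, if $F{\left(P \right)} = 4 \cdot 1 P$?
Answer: $82038$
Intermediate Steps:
$O{\left(y \right)} = -70$ ($O{\left(y \right)} = -49 + 7 \left(-3\right) = -49 - 21 = -70$)
$F{\left(P \right)} = 4 P$
$40 \left(-9 - 16\right) \left(F{\left(-3 \right)} + O{\left(-4 \right)}\right) + 38 = 40 \left(-9 - 16\right) \left(4 \left(-3\right) - 70\right) + 38 = 40 \left(- 25 \left(-12 - 70\right)\right) + 38 = 40 \left(\left(-25\right) \left(-82\right)\right) + 38 = 40 \cdot 2050 + 38 = 82000 + 38 = 82038$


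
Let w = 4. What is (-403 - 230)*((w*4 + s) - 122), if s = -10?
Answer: 73428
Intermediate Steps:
(-403 - 230)*((w*4 + s) - 122) = (-403 - 230)*((4*4 - 10) - 122) = -633*((16 - 10) - 122) = -633*(6 - 122) = -633*(-116) = 73428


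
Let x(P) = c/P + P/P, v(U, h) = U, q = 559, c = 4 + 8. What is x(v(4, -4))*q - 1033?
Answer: 1203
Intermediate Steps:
c = 12
x(P) = 1 + 12/P (x(P) = 12/P + P/P = 12/P + 1 = 1 + 12/P)
x(v(4, -4))*q - 1033 = ((12 + 4)/4)*559 - 1033 = ((1/4)*16)*559 - 1033 = 4*559 - 1033 = 2236 - 1033 = 1203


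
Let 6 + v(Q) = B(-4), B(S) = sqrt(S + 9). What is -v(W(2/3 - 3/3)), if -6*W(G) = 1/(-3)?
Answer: 6 - sqrt(5) ≈ 3.7639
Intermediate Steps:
W(G) = 1/18 (W(G) = -1/6/(-3) = -1/6*(-1/3) = 1/18)
B(S) = sqrt(9 + S)
v(Q) = -6 + sqrt(5) (v(Q) = -6 + sqrt(9 - 4) = -6 + sqrt(5))
-v(W(2/3 - 3/3)) = -(-6 + sqrt(5)) = 6 - sqrt(5)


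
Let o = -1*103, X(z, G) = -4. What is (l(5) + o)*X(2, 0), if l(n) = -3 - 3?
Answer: 436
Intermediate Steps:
l(n) = -6
o = -103
(l(5) + o)*X(2, 0) = (-6 - 103)*(-4) = -109*(-4) = 436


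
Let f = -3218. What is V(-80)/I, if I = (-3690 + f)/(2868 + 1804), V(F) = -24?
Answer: 28032/1727 ≈ 16.232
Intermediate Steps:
I = -1727/1168 (I = (-3690 - 3218)/(2868 + 1804) = -6908/4672 = -6908*1/4672 = -1727/1168 ≈ -1.4786)
V(-80)/I = -24/(-1727/1168) = -24*(-1168/1727) = 28032/1727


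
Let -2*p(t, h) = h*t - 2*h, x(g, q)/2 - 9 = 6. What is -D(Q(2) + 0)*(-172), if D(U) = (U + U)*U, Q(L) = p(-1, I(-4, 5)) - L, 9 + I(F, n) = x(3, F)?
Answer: 299366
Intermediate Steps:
x(g, q) = 30 (x(g, q) = 18 + 2*6 = 18 + 12 = 30)
I(F, n) = 21 (I(F, n) = -9 + 30 = 21)
p(t, h) = h - h*t/2 (p(t, h) = -(h*t - 2*h)/2 = -(-2*h + h*t)/2 = h - h*t/2)
Q(L) = 63/2 - L (Q(L) = (1/2)*21*(2 - 1*(-1)) - L = (1/2)*21*(2 + 1) - L = (1/2)*21*3 - L = 63/2 - L)
D(U) = 2*U**2 (D(U) = (2*U)*U = 2*U**2)
-D(Q(2) + 0)*(-172) = -2*((63/2 - 1*2) + 0)**2*(-172) = -2*((63/2 - 2) + 0)**2*(-172) = -2*(59/2 + 0)**2*(-172) = -2*(59/2)**2*(-172) = -2*3481/4*(-172) = -1*3481/2*(-172) = -3481/2*(-172) = 299366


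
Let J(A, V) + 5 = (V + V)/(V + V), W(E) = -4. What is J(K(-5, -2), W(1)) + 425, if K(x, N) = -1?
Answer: 421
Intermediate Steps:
J(A, V) = -4 (J(A, V) = -5 + (V + V)/(V + V) = -5 + (2*V)/((2*V)) = -5 + (2*V)*(1/(2*V)) = -5 + 1 = -4)
J(K(-5, -2), W(1)) + 425 = -4 + 425 = 421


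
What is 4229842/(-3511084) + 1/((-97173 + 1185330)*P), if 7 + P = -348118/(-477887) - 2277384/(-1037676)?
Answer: -387718350704233940984815/321835057419845629588446 ≈ -1.2047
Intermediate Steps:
P = -168473099409/41324322551 (P = -7 + (-348118/(-477887) - 2277384/(-1037676)) = -7 + (-348118*(-1/477887) - 2277384*(-1/1037676)) = -7 + (348118/477887 + 189782/86473) = -7 + 120797158448/41324322551 = -168473099409/41324322551 ≈ -4.0769)
4229842/(-3511084) + 1/((-97173 + 1185330)*P) = 4229842/(-3511084) + 1/((-97173 + 1185330)*(-168473099409/41324322551)) = 4229842*(-1/3511084) - 41324322551/168473099409/1088157 = -2114921/1755542 + (1/1088157)*(-41324322551/168473099409) = -2114921/1755542 - 41324322551/183325182433599213 = -387718350704233940984815/321835057419845629588446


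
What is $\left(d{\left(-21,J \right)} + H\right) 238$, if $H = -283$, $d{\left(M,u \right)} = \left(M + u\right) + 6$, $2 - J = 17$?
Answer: $-74494$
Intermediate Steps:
$J = -15$ ($J = 2 - 17 = -15$)
$d{\left(M,u \right)} = 6 + M + u$
$\left(d{\left(-21,J \right)} + H\right) 238 = \left(\left(6 - 21 - 15\right) - 283\right) 238 = \left(-30 - 283\right) 238 = \left(-313\right) 238 = -74494$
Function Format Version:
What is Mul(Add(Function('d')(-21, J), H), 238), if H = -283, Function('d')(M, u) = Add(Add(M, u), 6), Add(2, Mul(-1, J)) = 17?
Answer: -74494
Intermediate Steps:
J = -15 (J = Add(2, Mul(-1, 17)) = Add(2, -17) = -15)
Function('d')(M, u) = Add(6, M, u)
Mul(Add(Function('d')(-21, J), H), 238) = Mul(Add(Add(6, -21, -15), -283), 238) = Mul(Add(-30, -283), 238) = Mul(-313, 238) = -74494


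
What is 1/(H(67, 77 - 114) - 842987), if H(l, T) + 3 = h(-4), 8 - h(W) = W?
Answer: -1/842978 ≈ -1.1863e-6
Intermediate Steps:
h(W) = 8 - W
H(l, T) = 9 (H(l, T) = -3 + (8 - 1*(-4)) = -3 + (8 + 4) = -3 + 12 = 9)
1/(H(67, 77 - 114) - 842987) = 1/(9 - 842987) = 1/(-842978) = -1/842978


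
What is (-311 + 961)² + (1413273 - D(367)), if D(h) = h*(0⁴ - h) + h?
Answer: 1970095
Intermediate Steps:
D(h) = h - h² (D(h) = h*(0 - h) + h = h*(-h) + h = -h² + h = h - h²)
(-311 + 961)² + (1413273 - D(367)) = (-311 + 961)² + (1413273 - 367*(1 - 1*367)) = 650² + (1413273 - 367*(1 - 367)) = 422500 + (1413273 - 367*(-366)) = 422500 + (1413273 - 1*(-134322)) = 422500 + (1413273 + 134322) = 422500 + 1547595 = 1970095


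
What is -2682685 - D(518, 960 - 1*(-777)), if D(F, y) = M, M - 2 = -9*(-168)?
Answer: -2684199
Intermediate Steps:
M = 1514 (M = 2 - 9*(-168) = 2 + 1512 = 1514)
D(F, y) = 1514
-2682685 - D(518, 960 - 1*(-777)) = -2682685 - 1*1514 = -2682685 - 1514 = -2684199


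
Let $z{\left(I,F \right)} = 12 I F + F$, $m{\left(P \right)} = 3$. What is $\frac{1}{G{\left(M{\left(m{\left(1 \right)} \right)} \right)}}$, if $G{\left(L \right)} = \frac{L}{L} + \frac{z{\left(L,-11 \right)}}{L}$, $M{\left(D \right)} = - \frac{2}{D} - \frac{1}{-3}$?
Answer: $- \frac{1}{98} \approx -0.010204$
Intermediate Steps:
$z{\left(I,F \right)} = F + 12 F I$ ($z{\left(I,F \right)} = 12 F I + F = F + 12 F I$)
$M{\left(D \right)} = \frac{1}{3} - \frac{2}{D}$ ($M{\left(D \right)} = - \frac{2}{D} - - \frac{1}{3} = - \frac{2}{D} + \frac{1}{3} = \frac{1}{3} - \frac{2}{D}$)
$G{\left(L \right)} = 1 + \frac{-11 - 132 L}{L}$ ($G{\left(L \right)} = \frac{L}{L} + \frac{\left(-11\right) \left(1 + 12 L\right)}{L} = 1 + \frac{-11 - 132 L}{L}$)
$\frac{1}{G{\left(M{\left(m{\left(1 \right)} \right)} \right)}} = \frac{1}{-131 - \frac{11}{\frac{1}{3} \cdot \frac{1}{3} \left(-6 + 3\right)}} = \frac{1}{-131 - \frac{11}{\frac{1}{3} \cdot \frac{1}{3} \left(-3\right)}} = \frac{1}{-131 - \frac{11}{- \frac{1}{3}}} = \frac{1}{-131 - -33} = \frac{1}{-131 + 33} = \frac{1}{-98} = - \frac{1}{98}$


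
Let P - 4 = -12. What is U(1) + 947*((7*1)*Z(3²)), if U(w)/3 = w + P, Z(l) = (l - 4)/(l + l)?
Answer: 32767/18 ≈ 1820.4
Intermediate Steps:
P = -8 (P = 4 - 12 = -8)
Z(l) = (-4 + l)/(2*l) (Z(l) = (-4 + l)/((2*l)) = (-4 + l)*(1/(2*l)) = (-4 + l)/(2*l))
U(w) = -24 + 3*w (U(w) = 3*(w - 8) = 3*(-8 + w) = -24 + 3*w)
U(1) + 947*((7*1)*Z(3²)) = (-24 + 3*1) + 947*((7*1)*((-4 + 3²)/(2*(3²)))) = (-24 + 3) + 947*(7*((½)*(-4 + 9)/9)) = -21 + 947*(7*((½)*(⅑)*5)) = -21 + 947*(7*(5/18)) = -21 + 947*(35/18) = -21 + 33145/18 = 32767/18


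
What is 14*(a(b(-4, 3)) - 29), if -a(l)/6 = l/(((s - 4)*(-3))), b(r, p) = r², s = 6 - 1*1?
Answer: 42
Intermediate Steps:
s = 5 (s = 6 - 1 = 5)
a(l) = 2*l (a(l) = -6*l/((5 - 4)*(-3)) = -6*l/(1*(-3)) = -6*l/(-3) = -6*l*(-1)/3 = -(-2)*l = 2*l)
14*(a(b(-4, 3)) - 29) = 14*(2*(-4)² - 29) = 14*(2*16 - 29) = 14*(32 - 29) = 14*3 = 42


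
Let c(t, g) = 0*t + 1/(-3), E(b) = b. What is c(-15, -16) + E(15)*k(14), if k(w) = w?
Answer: 629/3 ≈ 209.67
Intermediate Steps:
c(t, g) = -⅓ (c(t, g) = 0 - ⅓ = -⅓)
c(-15, -16) + E(15)*k(14) = -⅓ + 15*14 = -⅓ + 210 = 629/3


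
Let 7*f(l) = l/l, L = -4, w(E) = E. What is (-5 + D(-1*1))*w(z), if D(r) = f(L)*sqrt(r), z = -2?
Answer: 10 - 2*I/7 ≈ 10.0 - 0.28571*I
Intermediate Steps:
f(l) = 1/7 (f(l) = (l/l)/7 = (1/7)*1 = 1/7)
D(r) = sqrt(r)/7
(-5 + D(-1*1))*w(z) = (-5 + sqrt(-1*1)/7)*(-2) = (-5 + sqrt(-1)/7)*(-2) = (-5 + I/7)*(-2) = 10 - 2*I/7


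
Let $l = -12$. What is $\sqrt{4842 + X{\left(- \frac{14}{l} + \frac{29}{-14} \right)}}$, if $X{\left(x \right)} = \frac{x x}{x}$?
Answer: $\frac{\sqrt{2134923}}{21} \approx 69.578$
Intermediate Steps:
$X{\left(x \right)} = x$ ($X{\left(x \right)} = \frac{x^{2}}{x} = x$)
$\sqrt{4842 + X{\left(- \frac{14}{l} + \frac{29}{-14} \right)}} = \sqrt{4842 + \left(- \frac{14}{-12} + \frac{29}{-14}\right)} = \sqrt{4842 + \left(\left(-14\right) \left(- \frac{1}{12}\right) + 29 \left(- \frac{1}{14}\right)\right)} = \sqrt{4842 + \left(\frac{7}{6} - \frac{29}{14}\right)} = \sqrt{4842 - \frac{19}{21}} = \sqrt{\frac{101663}{21}} = \frac{\sqrt{2134923}}{21}$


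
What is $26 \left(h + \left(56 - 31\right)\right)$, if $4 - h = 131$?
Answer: $-2652$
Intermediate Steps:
$h = -127$ ($h = 4 - 131 = -127$)
$26 \left(h + \left(56 - 31\right)\right) = 26 \left(-127 + \left(56 - 31\right)\right) = 26 \left(-127 + 25\right) = 26 \left(-102\right) = -2652$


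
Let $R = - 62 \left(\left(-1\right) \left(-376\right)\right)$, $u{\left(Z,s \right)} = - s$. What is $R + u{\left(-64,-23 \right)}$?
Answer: $-23289$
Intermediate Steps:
$R = -23312$ ($R = \left(-62\right) 376 = -23312$)
$R + u{\left(-64,-23 \right)} = -23312 - -23 = -23312 + 23 = -23289$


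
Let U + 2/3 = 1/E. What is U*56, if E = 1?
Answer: 56/3 ≈ 18.667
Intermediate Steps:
U = ⅓ (U = -⅔ + 1/1 = -⅔ + 1 = ⅓ ≈ 0.33333)
U*56 = (⅓)*56 = 56/3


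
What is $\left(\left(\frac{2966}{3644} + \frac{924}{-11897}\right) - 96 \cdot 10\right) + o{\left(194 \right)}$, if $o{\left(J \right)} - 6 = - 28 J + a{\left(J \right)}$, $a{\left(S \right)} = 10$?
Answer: $- \frac{138192345861}{21676334} \approx -6375.3$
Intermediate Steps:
$o{\left(J \right)} = 16 - 28 J$ ($o{\left(J \right)} = 6 - \left(-10 + 28 J\right) = 16 - 28 J$)
$\left(\left(\frac{2966}{3644} + \frac{924}{-11897}\right) - 96 \cdot 10\right) + o{\left(194 \right)} = \left(\left(\frac{2966}{3644} + \frac{924}{-11897}\right) - 96 \cdot 10\right) + \left(16 - 5432\right) = \left(\left(2966 \cdot \frac{1}{3644} + 924 \left(- \frac{1}{11897}\right)\right) - 960\right) + \left(16 - 5432\right) = \left(\left(\frac{1483}{1822} - \frac{924}{11897}\right) - 960\right) - 5416 = \left(\frac{15959723}{21676334} - 960\right) - 5416 = - \frac{20793320917}{21676334} - 5416 = - \frac{138192345861}{21676334}$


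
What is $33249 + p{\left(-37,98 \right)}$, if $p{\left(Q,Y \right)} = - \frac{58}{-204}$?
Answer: $\frac{3391427}{102} \approx 33249.0$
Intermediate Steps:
$p{\left(Q,Y \right)} = \frac{29}{102}$ ($p{\left(Q,Y \right)} = \left(-58\right) \left(- \frac{1}{204}\right) = \frac{29}{102}$)
$33249 + p{\left(-37,98 \right)} = 33249 + \frac{29}{102} = \frac{3391427}{102}$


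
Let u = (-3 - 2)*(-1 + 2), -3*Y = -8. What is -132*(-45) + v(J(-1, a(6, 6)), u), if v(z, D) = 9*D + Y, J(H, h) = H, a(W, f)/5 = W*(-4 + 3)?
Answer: 17693/3 ≈ 5897.7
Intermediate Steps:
a(W, f) = -5*W (a(W, f) = 5*(W*(-4 + 3)) = 5*(W*(-1)) = 5*(-W) = -5*W)
Y = 8/3 (Y = -⅓*(-8) = 8/3 ≈ 2.6667)
u = -5 (u = -5*1 = -5)
v(z, D) = 8/3 + 9*D (v(z, D) = 9*D + 8/3 = 8/3 + 9*D)
-132*(-45) + v(J(-1, a(6, 6)), u) = -132*(-45) + (8/3 + 9*(-5)) = 5940 + (8/3 - 45) = 5940 - 127/3 = 17693/3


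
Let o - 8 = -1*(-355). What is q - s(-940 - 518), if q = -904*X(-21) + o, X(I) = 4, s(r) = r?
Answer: -1795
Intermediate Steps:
o = 363 (o = 8 - 1*(-355) = 8 + 355 = 363)
q = -3253 (q = -904*4 + 363 = -3616 + 363 = -3253)
q - s(-940 - 518) = -3253 - (-940 - 518) = -3253 - 1*(-1458) = -3253 + 1458 = -1795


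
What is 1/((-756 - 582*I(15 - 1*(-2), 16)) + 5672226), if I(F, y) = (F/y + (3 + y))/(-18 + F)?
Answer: 8/45465171 ≈ 1.7596e-7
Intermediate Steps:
I(F, y) = (3 + y + F/y)/(-18 + F)
1/((-756 - 582*I(15 - 1*(-2), 16)) + 5672226) = 1/((-756 - 582*((15 - 1*(-2)) + 16² + 3*16)/(16*(-18 + (15 - 1*(-2))))) + 5672226) = 1/((-756 - 291*((15 + 2) + 256 + 48)/(8*(-18 + (15 + 2)))) + 5672226) = 1/((-756 - 291*(17 + 256 + 48)/(8*(-18 + 17))) + 5672226) = 1/((-756 - 291*321/(8*(-1))) + 5672226) = 1/((-756 - 291*(-1)*321/8) + 5672226) = 1/((-756 - 582*(-321/16)) + 5672226) = 1/((-756 + 93411/8) + 5672226) = 1/(87363/8 + 5672226) = 1/(45465171/8) = 8/45465171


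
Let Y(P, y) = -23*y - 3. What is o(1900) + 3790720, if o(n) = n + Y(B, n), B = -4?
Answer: 3748917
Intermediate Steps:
Y(P, y) = -3 - 23*y
o(n) = -3 - 22*n (o(n) = n + (-3 - 23*n) = -3 - 22*n)
o(1900) + 3790720 = (-3 - 22*1900) + 3790720 = (-3 - 41800) + 3790720 = -41803 + 3790720 = 3748917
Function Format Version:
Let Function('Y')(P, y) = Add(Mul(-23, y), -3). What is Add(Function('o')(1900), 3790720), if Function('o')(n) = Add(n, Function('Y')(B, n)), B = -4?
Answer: 3748917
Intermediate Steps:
Function('Y')(P, y) = Add(-3, Mul(-23, y))
Function('o')(n) = Add(-3, Mul(-22, n)) (Function('o')(n) = Add(n, Add(-3, Mul(-23, n))) = Add(-3, Mul(-22, n)))
Add(Function('o')(1900), 3790720) = Add(Add(-3, Mul(-22, 1900)), 3790720) = Add(Add(-3, -41800), 3790720) = Add(-41803, 3790720) = 3748917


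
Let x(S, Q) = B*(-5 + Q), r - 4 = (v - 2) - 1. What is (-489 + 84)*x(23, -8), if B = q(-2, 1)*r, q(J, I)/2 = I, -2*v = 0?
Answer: 10530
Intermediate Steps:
v = 0 (v = -½*0 = 0)
q(J, I) = 2*I
r = 1 (r = 4 + ((0 - 2) - 1) = 4 + (-2 - 1) = 4 - 3 = 1)
B = 2 (B = (2*1)*1 = 2*1 = 2)
x(S, Q) = -10 + 2*Q (x(S, Q) = 2*(-5 + Q) = -10 + 2*Q)
(-489 + 84)*x(23, -8) = (-489 + 84)*(-10 + 2*(-8)) = -405*(-10 - 16) = -405*(-26) = 10530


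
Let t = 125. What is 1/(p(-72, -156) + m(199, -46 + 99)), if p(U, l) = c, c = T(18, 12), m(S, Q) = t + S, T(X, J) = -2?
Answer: 1/322 ≈ 0.0031056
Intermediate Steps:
m(S, Q) = 125 + S
c = -2
p(U, l) = -2
1/(p(-72, -156) + m(199, -46 + 99)) = 1/(-2 + (125 + 199)) = 1/(-2 + 324) = 1/322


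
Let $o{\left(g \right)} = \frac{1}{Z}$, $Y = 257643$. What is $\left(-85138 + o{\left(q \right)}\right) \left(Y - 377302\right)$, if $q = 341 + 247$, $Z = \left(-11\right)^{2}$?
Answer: $\frac{1232690761323}{121} \approx 1.0188 \cdot 10^{10}$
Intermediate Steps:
$Z = 121$
$q = 588$
$o{\left(g \right)} = \frac{1}{121}$
$\left(-85138 + o{\left(q \right)}\right) \left(Y - 377302\right) = \left(-85138 + \frac{1}{121}\right) \left(257643 - 377302\right) = \left(- \frac{10301697}{121}\right) \left(-119659\right) = \frac{1232690761323}{121}$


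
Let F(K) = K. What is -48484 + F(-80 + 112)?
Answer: -48452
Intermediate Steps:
-48484 + F(-80 + 112) = -48484 + (-80 + 112) = -48484 + 32 = -48452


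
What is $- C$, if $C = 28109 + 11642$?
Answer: $-39751$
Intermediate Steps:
$C = 39751$
$- C = \left(-1\right) 39751 = -39751$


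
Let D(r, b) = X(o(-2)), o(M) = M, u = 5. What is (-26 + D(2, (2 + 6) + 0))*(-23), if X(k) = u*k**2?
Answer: 138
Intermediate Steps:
X(k) = 5*k**2
D(r, b) = 20 (D(r, b) = 5*(-2)**2 = 5*4 = 20)
(-26 + D(2, (2 + 6) + 0))*(-23) = (-26 + 20)*(-23) = -6*(-23) = 138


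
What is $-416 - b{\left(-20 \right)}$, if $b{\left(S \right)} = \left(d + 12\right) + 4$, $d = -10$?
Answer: $-422$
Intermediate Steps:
$b{\left(S \right)} = 6$ ($b{\left(S \right)} = \left(-10 + 12\right) + 4 = 2 + 4 = 6$)
$-416 - b{\left(-20 \right)} = -416 - 6 = -422$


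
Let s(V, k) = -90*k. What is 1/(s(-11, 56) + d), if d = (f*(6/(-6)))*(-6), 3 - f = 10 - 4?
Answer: -1/5058 ≈ -0.00019771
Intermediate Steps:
f = -3 (f = 3 - (10 - 4) = 3 - 1*6 = 3 - 6 = -3)
d = -18 (d = -18/(-6)*(-6) = -18*(-1)/6*(-6) = -3*(-1)*(-6) = 3*(-6) = -18)
1/(s(-11, 56) + d) = 1/(-90*56 - 18) = 1/(-5040 - 18) = 1/(-5058) = -1/5058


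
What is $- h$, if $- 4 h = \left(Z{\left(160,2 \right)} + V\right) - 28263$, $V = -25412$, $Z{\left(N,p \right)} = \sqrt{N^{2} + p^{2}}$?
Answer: $- \frac{53675}{4} + \frac{\sqrt{6401}}{2} \approx -13379.0$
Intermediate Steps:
$h = \frac{53675}{4} - \frac{\sqrt{6401}}{2}$ ($h = - \frac{\left(\sqrt{160^{2} + 2^{2}} - 25412\right) - 28263}{4} = - \frac{\left(\sqrt{25600 + 4} - 25412\right) - 28263}{4} = - \frac{\left(\sqrt{25604} - 25412\right) - 28263}{4} = - \frac{\left(2 \sqrt{6401} - 25412\right) - 28263}{4} = - \frac{\left(-25412 + 2 \sqrt{6401}\right) - 28263}{4} = - \frac{-53675 + 2 \sqrt{6401}}{4} = \frac{53675}{4} - \frac{\sqrt{6401}}{2} \approx 13379.0$)
$- h = - (\frac{53675}{4} - \frac{\sqrt{6401}}{2}) = - \frac{53675}{4} + \frac{\sqrt{6401}}{2}$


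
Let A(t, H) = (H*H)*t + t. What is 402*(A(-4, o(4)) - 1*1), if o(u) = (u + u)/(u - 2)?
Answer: -27738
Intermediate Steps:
o(u) = 2*u/(-2 + u) (o(u) = (2*u)/(-2 + u) = 2*u/(-2 + u))
A(t, H) = t + t*H**2 (A(t, H) = H**2*t + t = t*H**2 + t = t + t*H**2)
402*(A(-4, o(4)) - 1*1) = 402*(-4*(1 + (2*4/(-2 + 4))**2) - 1*1) = 402*(-4*(1 + (2*4/2)**2) - 1) = 402*(-4*(1 + (2*4*(1/2))**2) - 1) = 402*(-4*(1 + 4**2) - 1) = 402*(-4*(1 + 16) - 1) = 402*(-4*17 - 1) = 402*(-68 - 1) = 402*(-69) = -27738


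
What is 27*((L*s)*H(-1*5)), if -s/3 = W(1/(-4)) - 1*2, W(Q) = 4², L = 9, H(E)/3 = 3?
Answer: -91854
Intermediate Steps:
H(E) = 9 (H(E) = 3*3 = 9)
W(Q) = 16
s = -42 (s = -3*(16 - 1*2) = -3*(16 - 2) = -3*14 = -42)
27*((L*s)*H(-1*5)) = 27*((9*(-42))*9) = 27*(-378*9) = 27*(-3402) = -91854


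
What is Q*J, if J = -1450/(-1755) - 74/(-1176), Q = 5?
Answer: 305845/68796 ≈ 4.4457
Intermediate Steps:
J = 61169/68796 (J = -1450*(-1/1755) - 74*(-1/1176) = 290/351 + 37/588 = 61169/68796 ≈ 0.88914)
Q*J = 5*(61169/68796) = 305845/68796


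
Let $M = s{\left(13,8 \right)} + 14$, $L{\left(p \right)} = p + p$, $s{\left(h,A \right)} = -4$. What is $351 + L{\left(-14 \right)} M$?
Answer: $71$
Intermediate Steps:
$L{\left(p \right)} = 2 p$
$M = 10$ ($M = -4 + 14 = 10$)
$351 + L{\left(-14 \right)} M = 351 + 2 \left(-14\right) 10 = 351 - 280 = 71$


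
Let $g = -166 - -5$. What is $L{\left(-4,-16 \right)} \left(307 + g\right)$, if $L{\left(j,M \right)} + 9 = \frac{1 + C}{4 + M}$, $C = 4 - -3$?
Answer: $- \frac{4234}{3} \approx -1411.3$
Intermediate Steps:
$C = 7$ ($C = 4 + 3 = 7$)
$L{\left(j,M \right)} = -9 + \frac{8}{4 + M}$ ($L{\left(j,M \right)} = -9 + \frac{1 + 7}{4 + M} = -9 + \frac{8}{4 + M}$)
$g = -161$ ($g = -166 + 5 = -161$)
$L{\left(-4,-16 \right)} \left(307 + g\right) = \frac{-28 - -144}{4 - 16} \left(307 - 161\right) = \frac{-28 + 144}{-12} \cdot 146 = \left(- \frac{1}{12}\right) 116 \cdot 146 = \left(- \frac{29}{3}\right) 146 = - \frac{4234}{3}$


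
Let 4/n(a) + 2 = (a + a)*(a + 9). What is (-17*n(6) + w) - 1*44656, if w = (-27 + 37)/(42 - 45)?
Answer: -11924144/267 ≈ -44660.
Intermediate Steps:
n(a) = 4/(-2 + 2*a*(9 + a)) (n(a) = 4/(-2 + (a + a)*(a + 9)) = 4/(-2 + (2*a)*(9 + a)) = 4/(-2 + 2*a*(9 + a)))
w = -10/3 (w = 10/(-3) = 10*(-1/3) = -10/3 ≈ -3.3333)
(-17*n(6) + w) - 1*44656 = (-34/(-1 + 6**2 + 9*6) - 10/3) - 1*44656 = (-34/(-1 + 36 + 54) - 10/3) - 44656 = (-34/89 - 10/3) - 44656 = -992/267 - 44656 = -11924144/267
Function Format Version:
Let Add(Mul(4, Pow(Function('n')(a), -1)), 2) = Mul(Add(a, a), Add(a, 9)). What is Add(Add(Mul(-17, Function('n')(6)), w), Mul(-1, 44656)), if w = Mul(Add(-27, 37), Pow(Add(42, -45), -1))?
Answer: Rational(-11924144, 267) ≈ -44660.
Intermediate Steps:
Function('n')(a) = Mul(4, Pow(Add(-2, Mul(2, a, Add(9, a))), -1)) (Function('n')(a) = Mul(4, Pow(Add(-2, Mul(Add(a, a), Add(a, 9))), -1)) = Mul(4, Pow(Add(-2, Mul(Mul(2, a), Add(9, a))), -1)) = Mul(4, Pow(Add(-2, Mul(2, a, Add(9, a))), -1)))
w = Rational(-10, 3) (w = Mul(10, Pow(-3, -1)) = Mul(10, Rational(-1, 3)) = Rational(-10, 3) ≈ -3.3333)
Add(Add(Mul(-17, Function('n')(6)), w), Mul(-1, 44656)) = Add(Add(Mul(-17, Mul(2, Pow(Add(-1, Pow(6, 2), Mul(9, 6)), -1))), Rational(-10, 3)), Mul(-1, 44656)) = Add(Add(Mul(-17, Mul(2, Pow(Add(-1, 36, 54), -1))), Rational(-10, 3)), -44656) = Add(Add(Mul(-17, Mul(2, Pow(89, -1))), Rational(-10, 3)), -44656) = Add(Add(Mul(-17, Mul(2, Rational(1, 89))), Rational(-10, 3)), -44656) = Add(Add(Mul(-17, Rational(2, 89)), Rational(-10, 3)), -44656) = Add(Add(Rational(-34, 89), Rational(-10, 3)), -44656) = Add(Rational(-992, 267), -44656) = Rational(-11924144, 267)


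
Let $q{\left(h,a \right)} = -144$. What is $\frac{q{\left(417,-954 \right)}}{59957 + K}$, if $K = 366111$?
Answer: $- \frac{36}{106517} \approx -0.00033797$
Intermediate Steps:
$\frac{q{\left(417,-954 \right)}}{59957 + K} = - \frac{144}{59957 + 366111} = - \frac{144}{426068} = \left(-144\right) \frac{1}{426068} = - \frac{36}{106517}$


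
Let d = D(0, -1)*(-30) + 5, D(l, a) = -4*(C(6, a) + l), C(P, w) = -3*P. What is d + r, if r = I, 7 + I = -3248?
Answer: -5410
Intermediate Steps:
I = -3255 (I = -7 - 3248 = -3255)
r = -3255
D(l, a) = 72 - 4*l (D(l, a) = -4*(-3*6 + l) = -4*(-18 + l) = 72 - 4*l)
d = -2155 (d = (72 - 4*0)*(-30) + 5 = (72 + 0)*(-30) + 5 = 72*(-30) + 5 = -2160 + 5 = -2155)
d + r = -2155 - 3255 = -5410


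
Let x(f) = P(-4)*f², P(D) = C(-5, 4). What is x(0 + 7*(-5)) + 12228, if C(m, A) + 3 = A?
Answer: 13453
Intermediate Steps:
C(m, A) = -3 + A
P(D) = 1 (P(D) = -3 + 4 = 1)
x(f) = f² (x(f) = 1*f² = f²)
x(0 + 7*(-5)) + 12228 = (0 + 7*(-5))² + 12228 = (0 - 35)² + 12228 = (-35)² + 12228 = 1225 + 12228 = 13453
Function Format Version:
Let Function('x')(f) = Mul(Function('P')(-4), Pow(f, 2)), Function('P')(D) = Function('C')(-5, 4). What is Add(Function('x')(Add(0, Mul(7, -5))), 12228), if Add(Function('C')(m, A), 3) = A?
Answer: 13453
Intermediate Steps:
Function('C')(m, A) = Add(-3, A)
Function('P')(D) = 1 (Function('P')(D) = Add(-3, 4) = 1)
Function('x')(f) = Pow(f, 2) (Function('x')(f) = Mul(1, Pow(f, 2)) = Pow(f, 2))
Add(Function('x')(Add(0, Mul(7, -5))), 12228) = Add(Pow(Add(0, Mul(7, -5)), 2), 12228) = Add(Pow(Add(0, -35), 2), 12228) = Add(Pow(-35, 2), 12228) = Add(1225, 12228) = 13453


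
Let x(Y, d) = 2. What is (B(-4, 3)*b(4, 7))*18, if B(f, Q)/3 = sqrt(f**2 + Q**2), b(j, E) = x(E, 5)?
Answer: 540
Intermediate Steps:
b(j, E) = 2
B(f, Q) = 3*sqrt(Q**2 + f**2) (B(f, Q) = 3*sqrt(f**2 + Q**2) = 3*sqrt(Q**2 + f**2))
(B(-4, 3)*b(4, 7))*18 = ((3*sqrt(3**2 + (-4)**2))*2)*18 = ((3*sqrt(9 + 16))*2)*18 = ((3*sqrt(25))*2)*18 = ((3*5)*2)*18 = (15*2)*18 = 30*18 = 540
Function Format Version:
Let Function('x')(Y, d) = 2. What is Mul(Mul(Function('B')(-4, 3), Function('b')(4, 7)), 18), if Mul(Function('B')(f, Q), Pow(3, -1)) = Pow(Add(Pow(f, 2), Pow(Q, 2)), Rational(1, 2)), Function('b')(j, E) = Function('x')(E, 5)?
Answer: 540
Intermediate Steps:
Function('b')(j, E) = 2
Function('B')(f, Q) = Mul(3, Pow(Add(Pow(Q, 2), Pow(f, 2)), Rational(1, 2))) (Function('B')(f, Q) = Mul(3, Pow(Add(Pow(f, 2), Pow(Q, 2)), Rational(1, 2))) = Mul(3, Pow(Add(Pow(Q, 2), Pow(f, 2)), Rational(1, 2))))
Mul(Mul(Function('B')(-4, 3), Function('b')(4, 7)), 18) = Mul(Mul(Mul(3, Pow(Add(Pow(3, 2), Pow(-4, 2)), Rational(1, 2))), 2), 18) = Mul(Mul(Mul(3, Pow(Add(9, 16), Rational(1, 2))), 2), 18) = Mul(Mul(Mul(3, Pow(25, Rational(1, 2))), 2), 18) = Mul(Mul(Mul(3, 5), 2), 18) = Mul(Mul(15, 2), 18) = Mul(30, 18) = 540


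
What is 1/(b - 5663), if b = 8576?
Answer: 1/2913 ≈ 0.00034329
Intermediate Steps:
1/(b - 5663) = 1/(8576 - 5663) = 1/2913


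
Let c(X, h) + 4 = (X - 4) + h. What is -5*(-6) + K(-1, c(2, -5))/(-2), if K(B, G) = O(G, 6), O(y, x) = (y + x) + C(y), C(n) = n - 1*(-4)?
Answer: 36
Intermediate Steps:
C(n) = 4 + n (C(n) = n + 4 = 4 + n)
O(y, x) = 4 + x + 2*y (O(y, x) = (y + x) + (4 + y) = (x + y) + (4 + y) = 4 + x + 2*y)
c(X, h) = -8 + X + h (c(X, h) = -4 + ((X - 4) + h) = -4 + ((-4 + X) + h) = -4 + (-4 + X + h) = -8 + X + h)
K(B, G) = 10 + 2*G (K(B, G) = 4 + 6 + 2*G = 10 + 2*G)
-5*(-6) + K(-1, c(2, -5))/(-2) = -5*(-6) + (10 + 2*(-8 + 2 - 5))/(-2) = 30 + (10 + 2*(-11))*(-½) = 30 + (10 - 22)*(-½) = 30 - 12*(-½) = 30 + 6 = 36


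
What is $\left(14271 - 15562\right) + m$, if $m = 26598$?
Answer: $25307$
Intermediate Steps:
$\left(14271 - 15562\right) + m = \left(14271 - 15562\right) + 26598 = -1291 + 26598 = 25307$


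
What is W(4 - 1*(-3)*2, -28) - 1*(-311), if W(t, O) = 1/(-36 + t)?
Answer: 8085/26 ≈ 310.96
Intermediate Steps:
W(4 - 1*(-3)*2, -28) - 1*(-311) = 1/(-36 + (4 - 1*(-3)*2)) - 1*(-311) = 1/(-36 + (4 + 3*2)) + 311 = 1/(-36 + (4 + 6)) + 311 = 1/(-36 + 10) + 311 = 1/(-26) + 311 = -1/26 + 311 = 8085/26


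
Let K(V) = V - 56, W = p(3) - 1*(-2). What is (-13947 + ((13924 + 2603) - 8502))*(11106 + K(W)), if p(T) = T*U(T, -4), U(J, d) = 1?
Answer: -65467710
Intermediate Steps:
p(T) = T (p(T) = T*1 = T)
W = 5 (W = 3 - 1*(-2) = 3 + 2 = 5)
K(V) = -56 + V
(-13947 + ((13924 + 2603) - 8502))*(11106 + K(W)) = (-13947 + ((13924 + 2603) - 8502))*(11106 + (-56 + 5)) = (-13947 + (16527 - 8502))*(11106 - 51) = (-13947 + 8025)*11055 = -5922*11055 = -65467710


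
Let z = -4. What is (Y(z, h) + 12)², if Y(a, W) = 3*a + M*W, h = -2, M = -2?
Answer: 16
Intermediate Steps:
Y(a, W) = -2*W + 3*a (Y(a, W) = 3*a - 2*W = -2*W + 3*a)
(Y(z, h) + 12)² = ((-2*(-2) + 3*(-4)) + 12)² = ((4 - 12) + 12)² = (-8 + 12)² = 4² = 16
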